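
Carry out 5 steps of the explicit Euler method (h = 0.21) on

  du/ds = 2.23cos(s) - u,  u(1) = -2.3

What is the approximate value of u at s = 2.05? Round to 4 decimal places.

Euler: u_{n+1} = u_n + h·f(s_n, u_n).
s=1.000000, u=-2.300000: f=3.504874 → u ← -2.300000 + 0.21·3.504874 = -1.563976
s=1.210000, u=-1.563976: f=2.351210 → u ← -1.563976 + 0.21·2.351210 = -1.070222
s=1.420000, u=-1.070222: f=1.405225 → u ← -1.070222 + 0.21·1.405225 = -0.775125
s=1.630000, u=-0.775125: f=0.643178 → u ← -0.775125 + 0.21·0.643178 = -0.640058
s=1.840000, u=-0.640058: f=0.046958 → u ← -0.640058 + 0.21·0.046958 = -0.630196
u(2.05) ≈ -0.6302

-0.6302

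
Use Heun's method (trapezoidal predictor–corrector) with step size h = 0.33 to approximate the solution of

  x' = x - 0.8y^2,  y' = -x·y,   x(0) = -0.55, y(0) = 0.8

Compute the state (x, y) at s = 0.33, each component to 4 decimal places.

Heun on (x,y): k1 = f(s_n, state_n); k2 = f(s_n + h, state_n + h·k1); state_{n+1} = state_n + (h/2)·(k1 + k2).
0.000000: (-0.550000, 0.800000)
  k1 = (-1.062000, 0.440000)
  predictor → (-0.900460, 0.945200)
  k2 = (-1.615182, 0.851115)
  → (-0.991735, 1.013034)
(x(0.33), y(0.33)) ≈ (-0.9917, 1.0130)

-0.9917, 1.0130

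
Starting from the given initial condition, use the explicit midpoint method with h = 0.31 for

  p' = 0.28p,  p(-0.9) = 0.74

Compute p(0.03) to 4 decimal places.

0.9598

Midpoint: k1 = f(t_n, p_n); k2 = f(t_n + h/2, p_n + (h/2)·k1); p_{n+1} = p_n + h·k2.
t=-0.900000, p=0.740000:
  k1 = f(-0.900000, 0.740000) = 0.207200
  k2 = f(-0.745000, 0.772116) = 0.216192
  p ← 0.740000 + 0.31·0.216192 = 0.807020
t=-0.590000, p=0.807020:
  k1 = f(-0.590000, 0.807020) = 0.225966
  k2 = f(-0.435000, 0.842044) = 0.235772
  p ← 0.807020 + 0.31·0.235772 = 0.880109
t=-0.280000, p=0.880109:
  k1 = f(-0.280000, 0.880109) = 0.246431
  k2 = f(-0.125000, 0.918306) = 0.257126
  p ← 0.880109 + 0.31·0.257126 = 0.959818
p(0.03) ≈ 0.9598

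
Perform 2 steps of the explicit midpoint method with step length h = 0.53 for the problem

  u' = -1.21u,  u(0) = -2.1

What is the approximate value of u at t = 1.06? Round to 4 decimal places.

-0.6688

Midpoint: k1 = f(t_n, u_n); k2 = f(t_n + h/2, u_n + (h/2)·k1); u_{n+1} = u_n + h·k2.
t=0.000000, u=-2.100000:
  k1 = f(0.000000, -2.100000) = 2.541000
  k2 = f(0.265000, -1.426635) = 1.726228
  u ← -2.100000 + 0.53·1.726228 = -1.185099
t=0.530000, u=-1.185099:
  k1 = f(0.530000, -1.185099) = 1.433970
  k2 = f(0.795000, -0.805097) = 0.974167
  u ← -1.185099 + 0.53·0.974167 = -0.668790
u(1.06) ≈ -0.6688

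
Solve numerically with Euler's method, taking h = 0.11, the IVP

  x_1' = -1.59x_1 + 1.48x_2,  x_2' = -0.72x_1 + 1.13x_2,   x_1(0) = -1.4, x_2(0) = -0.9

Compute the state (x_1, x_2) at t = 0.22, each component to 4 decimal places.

Euler on (x_1,x_2): x_1_{n+1} = x_1_n + h·x_1', x_2_{n+1} = x_2_n + h·x_2'.
0.000000: (-1.400000, -0.900000); f=(0.894000, -0.009000) → (-1.301660, -0.900990)
0.110000: (-1.301660, -0.900990); f=(0.736174, -0.080924) → (-1.220681, -0.909892)
(x_1(0.22), x_2(0.22)) ≈ (-1.2207, -0.9099)

-1.2207, -0.9099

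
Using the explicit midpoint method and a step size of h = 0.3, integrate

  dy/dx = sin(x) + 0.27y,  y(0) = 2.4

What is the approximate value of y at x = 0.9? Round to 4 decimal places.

3.4688

Midpoint: k1 = f(x_n, y_n); k2 = f(x_n + h/2, y_n + (h/2)·k1); y_{n+1} = y_n + h·k2.
x=0.000000, y=2.400000:
  k1 = f(0.000000, 2.400000) = 0.648000
  k2 = f(0.150000, 2.497200) = 0.823682
  y ← 2.400000 + 0.3·0.823682 = 2.647105
x=0.300000, y=2.647105:
  k1 = f(0.300000, 2.647105) = 1.010238
  k2 = f(0.450000, 2.798640) = 1.190598
  y ← 2.647105 + 0.3·1.190598 = 3.004284
x=0.600000, y=3.004284:
  k1 = f(0.600000, 3.004284) = 1.375799
  k2 = f(0.750000, 3.210654) = 1.548515
  y ← 3.004284 + 0.3·1.548515 = 3.468839
y(0.9) ≈ 3.4688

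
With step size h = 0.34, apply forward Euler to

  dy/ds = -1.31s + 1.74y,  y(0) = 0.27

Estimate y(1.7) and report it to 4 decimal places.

Euler: y_{n+1} = y_n + h·f(s_n, y_n).
s=0.000000, y=0.270000: f=0.469800 → y ← 0.270000 + 0.34·0.469800 = 0.429732
s=0.340000, y=0.429732: f=0.302334 → y ← 0.429732 + 0.34·0.302334 = 0.532525
s=0.680000, y=0.532525: f=0.035794 → y ← 0.532525 + 0.34·0.035794 = 0.544696
s=1.020000, y=0.544696: f=-0.388430 → y ← 0.544696 + 0.34·(-0.388430) = 0.412629
s=1.360000, y=0.412629: f=-1.063625 → y ← 0.412629 + 0.34·(-1.063625) = 0.050997
y(1.7) ≈ 0.0510

0.0510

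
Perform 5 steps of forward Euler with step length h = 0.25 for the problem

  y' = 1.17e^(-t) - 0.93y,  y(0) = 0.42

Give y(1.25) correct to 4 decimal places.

Euler: y_{n+1} = y_n + h·f(t_n, y_n).
t=0.000000, y=0.420000: f=0.779400 → y ← 0.420000 + 0.25·0.779400 = 0.614850
t=0.250000, y=0.614850: f=0.339386 → y ← 0.614850 + 0.25·0.339386 = 0.699697
t=0.500000, y=0.699697: f=0.058923 → y ← 0.699697 + 0.25·0.058923 = 0.714427
t=0.750000, y=0.714427: f=-0.111749 → y ← 0.714427 + 0.25·(-0.111749) = 0.686490
t=1.000000, y=0.686490: f=-0.208017 → y ← 0.686490 + 0.25·(-0.208017) = 0.634486
y(1.25) ≈ 0.6345

0.6345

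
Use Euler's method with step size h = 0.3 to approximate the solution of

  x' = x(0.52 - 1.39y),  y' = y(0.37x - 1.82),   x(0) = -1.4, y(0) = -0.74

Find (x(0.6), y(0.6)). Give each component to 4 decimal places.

Euler on (x,y): x_{n+1} = x_n + h·x', y_{n+1} = y_n + h·y'.
0.000000: (-1.400000, -0.740000); f=(-2.168040, 1.730120) → (-2.050412, -0.220964)
0.300000: (-2.050412, -0.220964); f=(-1.695978, 0.569789) → (-2.559205, -0.050027)
(x(0.6), y(0.6)) ≈ (-2.5592, -0.0500)

-2.5592, -0.0500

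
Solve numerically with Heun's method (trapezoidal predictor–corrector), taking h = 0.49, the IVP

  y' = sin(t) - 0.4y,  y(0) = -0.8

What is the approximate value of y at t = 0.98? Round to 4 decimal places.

Heun: k1 = f(t_n, y_n); k2 = f(t_n + h, y_n + h·k1); y_{n+1} = y_n + (h/2)·(k1 + k2).
t=0.000000, y=-0.800000:
  k1 = f(0.000000, -0.800000) = 0.320000
  k2 = f(0.490000, -0.643200) = 0.727906
  y ← -0.800000 + (0.49/2)·(0.320000 + 0.727906) = -0.543263
t=0.490000, y=-0.543263:
  k1 = f(0.490000, -0.543263) = 0.687931
  k2 = f(0.980000, -0.206177) = 0.912968
  y ← -0.543263 + (0.49/2)·(0.687931 + 0.912968) = -0.151043
y(0.98) ≈ -0.1510

-0.1510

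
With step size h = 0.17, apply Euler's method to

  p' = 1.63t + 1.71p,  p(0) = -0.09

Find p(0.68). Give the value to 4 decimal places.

0.0916

Euler: p_{n+1} = p_n + h·f(t_n, p_n).
t=0.000000, p=-0.090000: f=-0.153900 → p ← -0.090000 + 0.17·(-0.153900) = -0.116163
t=0.170000, p=-0.116163: f=0.078461 → p ← -0.116163 + 0.17·0.078461 = -0.102825
t=0.340000, p=-0.102825: f=0.378370 → p ← -0.102825 + 0.17·0.378370 = -0.038502
t=0.510000, p=-0.038502: f=0.765462 → p ← -0.038502 + 0.17·0.765462 = 0.091627
p(0.68) ≈ 0.0916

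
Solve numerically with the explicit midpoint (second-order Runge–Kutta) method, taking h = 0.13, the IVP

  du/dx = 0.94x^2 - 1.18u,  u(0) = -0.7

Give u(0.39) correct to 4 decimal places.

-0.4262

Midpoint: k1 = f(x_n, u_n); k2 = f(x_n + h/2, u_n + (h/2)·k1); u_{n+1} = u_n + h·k2.
x=0.000000, u=-0.700000:
  k1 = f(0.000000, -0.700000) = 0.826000
  k2 = f(0.065000, -0.646310) = 0.766617
  u ← -0.700000 + 0.13·0.766617 = -0.600340
x=0.130000, u=-0.600340:
  k1 = f(0.130000, -0.600340) = 0.724287
  k2 = f(0.195000, -0.553261) = 0.688592
  u ← -0.600340 + 0.13·0.688592 = -0.510823
x=0.260000, u=-0.510823:
  k1 = f(0.260000, -0.510823) = 0.666315
  k2 = f(0.325000, -0.467512) = 0.650952
  u ← -0.510823 + 0.13·0.650952 = -0.426199
u(0.39) ≈ -0.4262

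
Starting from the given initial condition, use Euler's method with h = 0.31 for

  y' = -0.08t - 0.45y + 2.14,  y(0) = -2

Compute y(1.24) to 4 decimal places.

Euler: y_{n+1} = y_n + h·f(t_n, y_n).
t=0.000000, y=-2.000000: f=3.040000 → y ← -2.000000 + 0.31·3.040000 = -1.057600
t=0.310000, y=-1.057600: f=2.591120 → y ← -1.057600 + 0.31·2.591120 = -0.254353
t=0.620000, y=-0.254353: f=2.204859 → y ← -0.254353 + 0.31·2.204859 = 0.429153
t=0.930000, y=0.429153: f=1.872481 → y ← 0.429153 + 0.31·1.872481 = 1.009623
y(1.24) ≈ 1.0096

1.0096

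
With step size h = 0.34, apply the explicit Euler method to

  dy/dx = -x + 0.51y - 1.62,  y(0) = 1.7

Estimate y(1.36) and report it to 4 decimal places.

-0.3998

Euler: y_{n+1} = y_n + h·f(x_n, y_n).
x=0.000000, y=1.700000: f=-0.753000 → y ← 1.700000 + 0.34·(-0.753000) = 1.443980
x=0.340000, y=1.443980: f=-1.223570 → y ← 1.443980 + 0.34·(-1.223570) = 1.027966
x=0.680000, y=1.027966: f=-1.775737 → y ← 1.027966 + 0.34·(-1.775737) = 0.424215
x=1.020000, y=0.424215: f=-2.423650 → y ← 0.424215 + 0.34·(-2.423650) = -0.399826
y(1.36) ≈ -0.3998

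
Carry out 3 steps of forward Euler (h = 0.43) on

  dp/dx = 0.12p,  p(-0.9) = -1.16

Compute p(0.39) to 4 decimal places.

-1.3490

Euler: p_{n+1} = p_n + h·f(x_n, p_n).
x=-0.900000, p=-1.160000: f=-0.139200 → p ← -1.160000 + 0.43·(-0.139200) = -1.219856
x=-0.470000, p=-1.219856: f=-0.146383 → p ← -1.219856 + 0.43·(-0.146383) = -1.282801
x=-0.040000, p=-1.282801: f=-0.153936 → p ← -1.282801 + 0.43·(-0.153936) = -1.348993
p(0.39) ≈ -1.3490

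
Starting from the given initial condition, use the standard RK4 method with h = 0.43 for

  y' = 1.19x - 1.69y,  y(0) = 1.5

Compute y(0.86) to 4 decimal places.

RK4: k1 = f(x_n, y_n); k2 = f(x_n + h/2, y_n + (h/2)·k1); k3 = f(x_n + h/2, y_n + (h/2)·k2); k4 = f(x_n + h, y_n + h·k3); y_{n+1} = y_n + (h/6)·(k1 + 2k2 + 2k3 + k4).
x=0.000000, y=1.500000:
  k1 = f(0.000000, 1.500000) = -2.535000
  k2 = f(0.215000, 0.954975) = -1.358058
  k3 = f(0.215000, 1.208018) = -1.785700
  k4 = f(0.430000, 0.732149) = -0.725632
  y ← 1.500000 + (0.43/6)·(k1 + 2k2 + 2k3 + k4) = 0.815716
x=0.430000, y=0.815716:
  k1 = f(0.430000, 0.815716) = -0.866860
  k2 = f(0.645000, 0.629341) = -0.296037
  k3 = f(0.645000, 0.752068) = -0.503445
  k4 = f(0.860000, 0.599235) = 0.010693
  y ← 0.815716 + (0.43/6)·(k1 + 2k2 + 2k3 + k4) = 0.639765
y(0.86) ≈ 0.6398

0.6398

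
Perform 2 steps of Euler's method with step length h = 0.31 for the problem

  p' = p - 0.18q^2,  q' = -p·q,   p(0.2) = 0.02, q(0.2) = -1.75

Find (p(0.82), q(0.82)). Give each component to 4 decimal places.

Euler on (p,q): p_{n+1} = p_n + h·p', q_{n+1} = q_n + h·q'.
0.200000: (0.020000, -1.750000); f=(-0.531250, 0.035000) → (-0.144687, -1.739150)
0.510000: (-0.144687, -1.739150); f=(-0.689123, -0.251633) → (-0.358316, -1.817156)
(p(0.82), q(0.82)) ≈ (-0.3583, -1.8172)

-0.3583, -1.8172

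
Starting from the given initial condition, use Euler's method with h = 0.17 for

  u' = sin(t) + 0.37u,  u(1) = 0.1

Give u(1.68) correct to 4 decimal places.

0.8218

Euler: u_{n+1} = u_n + h·f(t_n, u_n).
t=1.000000, u=0.100000: f=0.878471 → u ← 0.100000 + 0.17·0.878471 = 0.249340
t=1.170000, u=0.249340: f=1.013006 → u ← 0.249340 + 0.17·1.013006 = 0.421551
t=1.340000, u=0.421551: f=1.129458 → u ← 0.421551 + 0.17·1.129458 = 0.613559
t=1.510000, u=0.613559: f=1.225169 → u ← 0.613559 + 0.17·1.225169 = 0.821838
u(1.68) ≈ 0.8218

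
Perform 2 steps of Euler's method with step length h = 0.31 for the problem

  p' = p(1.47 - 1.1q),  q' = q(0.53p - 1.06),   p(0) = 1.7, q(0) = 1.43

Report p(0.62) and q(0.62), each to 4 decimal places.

1.6327, 1.2804

Euler on (p,q): p_{n+1} = p_n + h·p', q_{n+1} = q_n + h·q'.
0.000000: (1.700000, 1.430000); f=(-0.175100, -0.227370) → (1.645719, 1.359515)
0.310000: (1.645719, 1.359515); f=(-0.041911, -0.255275) → (1.632727, 1.280380)
(p(0.62), q(0.62)) ≈ (1.6327, 1.2804)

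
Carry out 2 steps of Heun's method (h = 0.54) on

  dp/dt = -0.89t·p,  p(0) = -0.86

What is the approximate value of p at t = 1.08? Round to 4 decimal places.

-0.5075

Heun: k1 = f(t_n, p_n); k2 = f(t_n + h, p_n + h·k1); p_{n+1} = p_n + (h/2)·(k1 + k2).
t=0.000000, p=-0.860000:
  k1 = f(0.000000, -0.860000) = 0.000000
  k2 = f(0.540000, -0.860000) = 0.413316
  p ← -0.860000 + (0.54/2)·(0.000000 + 0.413316) = -0.748405
t=0.540000, p=-0.748405:
  k1 = f(0.540000, -0.748405) = 0.359683
  k2 = f(1.080000, -0.554176) = 0.532674
  p ← -0.748405 + (0.54/2)·(0.359683 + 0.532674) = -0.507468
p(1.08) ≈ -0.5075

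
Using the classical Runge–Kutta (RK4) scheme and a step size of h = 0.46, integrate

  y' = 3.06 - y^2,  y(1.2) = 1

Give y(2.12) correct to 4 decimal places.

1.6934

RK4: k1 = f(s_n, y_n); k2 = f(s_n + h/2, y_n + (h/2)·k1); k3 = f(s_n + h/2, y_n + (h/2)·k2); k4 = f(s_n + h, y_n + h·k3); y_{n+1} = y_n + (h/6)·(k1 + 2k2 + 2k3 + k4).
s=1.200000, y=1.000000:
  k1 = f(1.200000, 1.000000) = 2.060000
  k2 = f(1.430000, 1.473800) = 0.887914
  k3 = f(1.430000, 1.204220) = 1.609854
  k4 = f(1.660000, 1.740533) = 0.030546
  y ← 1.000000 + (0.46/6)·(k1 + 2k2 + 2k3 + k4) = 1.543266
s=1.660000, y=1.543266:
  k1 = f(1.660000, 1.543266) = 0.678330
  k2 = f(1.890000, 1.699282) = 0.172441
  k3 = f(1.890000, 1.582928) = 0.554340
  k4 = f(2.120000, 1.798263) = -0.173749
  y ← 1.543266 + (0.46/6)·(k1 + 2k2 + 2k3 + k4) = 1.693390
y(2.12) ≈ 1.6934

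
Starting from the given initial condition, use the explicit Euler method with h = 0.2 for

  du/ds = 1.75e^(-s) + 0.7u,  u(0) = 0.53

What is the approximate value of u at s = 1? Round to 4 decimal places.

Euler: u_{n+1} = u_n + h·f(s_n, u_n).
s=0.000000, u=0.530000: f=2.121000 → u ← 0.530000 + 0.2·2.121000 = 0.954200
s=0.200000, u=0.954200: f=2.100719 → u ← 0.954200 + 0.2·2.100719 = 1.374344
s=0.400000, u=1.374344: f=2.135101 → u ← 1.374344 + 0.2·2.135101 = 1.801364
s=0.600000, u=1.801364: f=2.221375 → u ← 1.801364 + 0.2·2.221375 = 2.245639
s=0.800000, u=2.245639: f=2.358273 → u ← 2.245639 + 0.2·2.358273 = 2.717294
u(1) ≈ 2.7173

2.7173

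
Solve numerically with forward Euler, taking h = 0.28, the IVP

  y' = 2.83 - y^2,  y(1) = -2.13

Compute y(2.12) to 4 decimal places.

Euler: y_{n+1} = y_n + h·f(x_n, y_n).
x=1.000000, y=-2.130000: f=-1.706900 → y ← -2.130000 + 0.28·(-1.706900) = -2.607932
x=1.280000, y=-2.607932: f=-3.971309 → y ← -2.607932 + 0.28·(-3.971309) = -3.719899
x=1.560000, y=-3.719899: f=-11.007646 → y ← -3.719899 + 0.28·(-11.007646) = -6.802039
x=1.840000, y=-6.802039: f=-43.437740 → y ← -6.802039 + 0.28·(-43.437740) = -18.964607
y(2.12) ≈ -18.9646

-18.9646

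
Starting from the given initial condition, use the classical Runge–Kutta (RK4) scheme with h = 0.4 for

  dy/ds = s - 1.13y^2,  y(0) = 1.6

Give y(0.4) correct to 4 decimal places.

0.9860

RK4: k1 = f(s_n, y_n); k2 = f(s_n + h/2, y_n + (h/2)·k1); k3 = f(s_n + h/2, y_n + (h/2)·k2); k4 = f(s_n + h, y_n + h·k3); y_{n+1} = y_n + (h/6)·(k1 + 2k2 + 2k3 + k4).
s=0.000000, y=1.600000:
  k1 = f(0.000000, 1.600000) = -2.892800
  k2 = f(0.200000, 1.021440) = -0.978974
  k3 = f(0.200000, 1.404205) = -2.028125
  k4 = f(0.400000, 0.788750) = -0.303003
  y ← 1.600000 + (0.4/6)·(k1 + 2k2 + 2k3 + k4) = 0.986000
y(0.4) ≈ 0.9860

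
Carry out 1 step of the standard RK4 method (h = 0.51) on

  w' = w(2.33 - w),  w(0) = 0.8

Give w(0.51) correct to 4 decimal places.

1.4712

RK4: k1 = f(x_n, w_n); k2 = f(x_n + h/2, w_n + (h/2)·k1); k3 = f(x_n + h/2, w_n + (h/2)·k2); k4 = f(x_n + h, w_n + h·k3); w_{n+1} = w_n + (h/6)·(k1 + 2k2 + 2k3 + k4).
x=0.000000, w=0.800000:
  k1 = f(0.000000, 0.800000) = 1.224000
  k2 = f(0.255000, 1.112120) = 1.354429
  k3 = f(0.255000, 1.145379) = 1.356840
  k4 = f(0.510000, 1.491988) = 1.250304
  w ← 0.800000 + (0.51/6)·(k1 + 2k2 + 2k3 + k4) = 1.471231
w(0.51) ≈ 1.4712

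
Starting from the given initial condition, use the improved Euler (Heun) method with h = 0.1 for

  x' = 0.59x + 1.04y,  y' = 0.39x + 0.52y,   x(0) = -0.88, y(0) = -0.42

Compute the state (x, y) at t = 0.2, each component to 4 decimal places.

Heun on (x,y): k1 = f(t_n, state_n); k2 = f(t_n + h, state_n + h·k1); state_{n+1} = state_n + (h/2)·(k1 + k2).
0.000000: (-0.880000, -0.420000)
  k1 = (-0.956000, -0.561600)
  predictor → (-0.975600, -0.476160)
  k2 = (-1.070810, -0.628087)
  → (-0.981341, -0.479484)
0.100000: (-0.981341, -0.479484)
  k1 = (-1.077655, -0.632055)
  predictor → (-1.089106, -0.542690)
  k2 = (-1.206970, -0.706950)
  → (-1.095572, -0.546435)
(x(0.2), y(0.2)) ≈ (-1.0956, -0.5464)

-1.0956, -0.5464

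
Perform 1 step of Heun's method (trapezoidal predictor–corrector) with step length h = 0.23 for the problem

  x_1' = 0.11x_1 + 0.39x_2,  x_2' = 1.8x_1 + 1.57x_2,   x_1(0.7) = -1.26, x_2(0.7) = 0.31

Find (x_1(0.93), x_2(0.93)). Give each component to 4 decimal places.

Heun on (x_1,x_2): k1 = f(s_n, state_n); k2 = f(s_n + h, state_n + h·k1); state_{n+1} = state_n + (h/2)·(k1 + k2).
0.700000: (-1.260000, 0.310000)
  k1 = (-0.017700, -1.781300)
  predictor → (-1.264071, -0.099699)
  k2 = (-0.177930, -2.431855)
  → (-1.282497, -0.174513)
(x_1(0.93), x_2(0.93)) ≈ (-1.2825, -0.1745)

-1.2825, -0.1745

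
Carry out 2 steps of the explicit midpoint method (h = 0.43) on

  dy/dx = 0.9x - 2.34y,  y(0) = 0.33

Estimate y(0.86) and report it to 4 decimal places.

0.2900

Midpoint: k1 = f(x_n, y_n); k2 = f(x_n + h/2, y_n + (h/2)·k1); y_{n+1} = y_n + h·k2.
x=0.000000, y=0.330000:
  k1 = f(0.000000, 0.330000) = -0.772200
  k2 = f(0.215000, 0.163977) = -0.190206
  y ← 0.330000 + 0.43·(-0.190206) = 0.248211
x=0.430000, y=0.248211:
  k1 = f(0.430000, 0.248211) = -0.193815
  k2 = f(0.645000, 0.206541) = 0.097194
  y ← 0.248211 + 0.43·0.097194 = 0.290005
y(0.86) ≈ 0.2900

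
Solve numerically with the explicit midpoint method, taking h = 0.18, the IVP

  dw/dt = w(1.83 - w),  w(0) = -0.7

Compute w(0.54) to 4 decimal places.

Midpoint: k1 = f(t_n, w_n); k2 = f(t_n + h/2, w_n + (h/2)·k1); w_{n+1} = w_n + h·k2.
t=0.000000, w=-0.700000:
  k1 = f(0.000000, -0.700000) = -1.771000
  k2 = f(0.090000, -0.859390) = -2.311235
  w ← -0.700000 + 0.18·(-2.311235) = -1.116022
t=0.180000, w=-1.116022:
  k1 = f(0.180000, -1.116022) = -3.287826
  k2 = f(0.270000, -1.411927) = -4.577363
  w ← -1.116022 + 0.18·(-4.577363) = -1.939948
t=0.360000, w=-1.939948:
  k1 = f(0.360000, -1.939948) = -7.313501
  k2 = f(0.450000, -2.598163) = -11.505087
  w ← -1.939948 + 0.18·(-11.505087) = -4.010863
w(0.54) ≈ -4.0109

-4.0109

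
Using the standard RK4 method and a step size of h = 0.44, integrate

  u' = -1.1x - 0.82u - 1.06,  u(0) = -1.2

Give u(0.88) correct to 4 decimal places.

-1.5873

RK4: k1 = f(x_n, u_n); k2 = f(x_n + h/2, u_n + (h/2)·k1); k3 = f(x_n + h/2, u_n + (h/2)·k2); k4 = f(x_n + h, u_n + h·k3); u_{n+1} = u_n + (h/6)·(k1 + 2k2 + 2k3 + k4).
x=0.000000, u=-1.200000:
  k1 = f(0.000000, -1.200000) = -0.076000
  k2 = f(0.220000, -1.216720) = -0.304290
  k3 = f(0.220000, -1.266944) = -0.263106
  k4 = f(0.440000, -1.315767) = -0.465071
  u ← -1.200000 + (0.44/6)·(k1 + 2k2 + 2k3 + k4) = -1.322897
x=0.440000, u=-1.322897:
  k1 = f(0.440000, -1.322897) = -0.459225
  k2 = f(0.660000, -1.423926) = -0.618381
  k3 = f(0.660000, -1.458940) = -0.589669
  k4 = f(0.880000, -1.582351) = -0.730472
  u ← -1.322897 + (0.44/6)·(k1 + 2k2 + 2k3 + k4) = -1.587322
u(0.88) ≈ -1.5873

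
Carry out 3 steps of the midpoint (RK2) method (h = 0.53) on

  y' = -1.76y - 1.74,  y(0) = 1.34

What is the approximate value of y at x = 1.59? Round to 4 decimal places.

Midpoint: k1 = f(x_n, y_n); k2 = f(x_n + h/2, y_n + (h/2)·k1); y_{n+1} = y_n + h·k2.
x=0.000000, y=1.340000:
  k1 = f(0.000000, 1.340000) = -4.098400
  k2 = f(0.265000, 0.253924) = -2.186906
  y ← 1.340000 + 0.53·(-2.186906) = 0.180940
x=0.530000, y=0.180940:
  k1 = f(0.530000, 0.180940) = -2.058454
  k2 = f(0.795000, -0.364551) = -1.098391
  y ← 0.180940 + 0.53·(-1.098391) = -0.401208
x=1.060000, y=-0.401208:
  k1 = f(1.060000, -0.401208) = -1.033875
  k2 = f(1.325000, -0.675184) = -0.551676
  y ← -0.401208 + 0.53·(-0.551676) = -0.693596
y(1.59) ≈ -0.6936

-0.6936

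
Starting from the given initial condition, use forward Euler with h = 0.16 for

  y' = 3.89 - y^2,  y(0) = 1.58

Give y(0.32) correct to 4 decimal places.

Euler: y_{n+1} = y_n + h·f(t_n, y_n).
t=0.000000, y=1.580000: f=1.393600 → y ← 1.580000 + 0.16·1.393600 = 1.802976
t=0.160000, y=1.802976: f=0.639278 → y ← 1.802976 + 0.16·0.639278 = 1.905260
y(0.32) ≈ 1.9053

1.9053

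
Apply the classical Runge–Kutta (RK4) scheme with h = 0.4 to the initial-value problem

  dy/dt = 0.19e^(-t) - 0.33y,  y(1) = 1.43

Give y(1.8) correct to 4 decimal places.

1.1314

RK4: k1 = f(t_n, y_n); k2 = f(t_n + h/2, y_n + (h/2)·k1); k3 = f(t_n + h/2, y_n + (h/2)·k2); k4 = f(t_n + h, y_n + h·k3); y_{n+1} = y_n + (h/6)·(k1 + 2k2 + 2k3 + k4).
t=1.000000, y=1.430000:
  k1 = f(1.000000, 1.430000) = -0.402003
  k2 = f(1.200000, 1.349599) = -0.388141
  k3 = f(1.200000, 1.352372) = -0.389056
  k4 = f(1.400000, 1.274378) = -0.373691
  y ← 1.430000 + (0.4/6)·(k1 + 2k2 + 2k3 + k4) = 1.274661
t=1.400000, y=1.274661:
  k1 = f(1.400000, 1.274661) = -0.373785
  k2 = f(1.600000, 1.199904) = -0.357608
  k3 = f(1.600000, 1.203139) = -0.358676
  k4 = f(1.800000, 1.131191) = -0.341886
  y ← 1.274661 + (0.4/6)·(k1 + 2k2 + 2k3 + k4) = 1.131445
y(1.8) ≈ 1.1314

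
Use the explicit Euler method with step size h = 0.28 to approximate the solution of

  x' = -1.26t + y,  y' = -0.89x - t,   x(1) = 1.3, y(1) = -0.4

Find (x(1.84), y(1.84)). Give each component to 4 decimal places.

-0.8876, -2.0328

Euler on (x,y): x_{n+1} = x_n + h·x', y_{n+1} = y_n + h·y'.
1.000000: (1.300000, -0.400000); f=(-1.660000, -2.157000) → (0.835200, -1.003960)
1.280000: (0.835200, -1.003960); f=(-2.616760, -2.023328) → (0.102507, -1.570492)
1.560000: (0.102507, -1.570492); f=(-3.536092, -1.651231) → (-0.887599, -2.032837)
(x(1.84), y(1.84)) ≈ (-0.8876, -2.0328)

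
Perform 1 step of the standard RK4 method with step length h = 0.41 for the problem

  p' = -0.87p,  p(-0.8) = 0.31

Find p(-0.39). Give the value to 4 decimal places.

RK4: k1 = f(s_n, p_n); k2 = f(s_n + h/2, p_n + (h/2)·k1); k3 = f(s_n + h/2, p_n + (h/2)·k2); k4 = f(s_n + h, p_n + h·k3); p_{n+1} = p_n + (h/6)·(k1 + 2k2 + 2k3 + k4).
s=-0.800000, p=0.310000:
  k1 = f(-0.800000, 0.310000) = -0.269700
  k2 = f(-0.595000, 0.254711) = -0.221599
  k3 = f(-0.595000, 0.264572) = -0.230178
  k4 = f(-0.390000, 0.215627) = -0.187596
  p ← 0.310000 + (0.41/6)·(k1 + 2k2 + 2k3 + k4) = 0.217009
p(-0.39) ≈ 0.2170

0.2170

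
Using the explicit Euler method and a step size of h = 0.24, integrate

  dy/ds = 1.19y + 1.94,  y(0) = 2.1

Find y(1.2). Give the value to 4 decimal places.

11.4696

Euler: y_{n+1} = y_n + h·f(s_n, y_n).
s=0.000000, y=2.100000: f=4.439000 → y ← 2.100000 + 0.24·4.439000 = 3.165360
s=0.240000, y=3.165360: f=5.706778 → y ← 3.165360 + 0.24·5.706778 = 4.534987
s=0.480000, y=4.534987: f=7.336634 → y ← 4.534987 + 0.24·7.336634 = 6.295779
s=0.720000, y=6.295779: f=9.431977 → y ← 6.295779 + 0.24·9.431977 = 8.559454
s=0.960000, y=8.559454: f=12.125750 → y ← 8.559454 + 0.24·12.125750 = 11.469633
y(1.2) ≈ 11.4696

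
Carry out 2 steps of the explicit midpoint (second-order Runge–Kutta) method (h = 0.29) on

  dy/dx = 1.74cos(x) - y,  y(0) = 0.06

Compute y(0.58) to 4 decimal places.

0.7419

Midpoint: k1 = f(x_n, y_n); k2 = f(x_n + h/2, y_n + (h/2)·k1); y_{n+1} = y_n + h·k2.
x=0.000000, y=0.060000:
  k1 = f(0.000000, 0.060000) = 1.680000
  k2 = f(0.145000, 0.303600) = 1.418140
  y ← 0.060000 + 0.29·1.418140 = 0.471261
x=0.290000, y=0.471261:
  k1 = f(0.290000, 0.471261) = 1.196084
  k2 = f(0.435000, 0.644693) = 0.933261
  y ← 0.471261 + 0.29·0.933261 = 0.741906
y(0.58) ≈ 0.7419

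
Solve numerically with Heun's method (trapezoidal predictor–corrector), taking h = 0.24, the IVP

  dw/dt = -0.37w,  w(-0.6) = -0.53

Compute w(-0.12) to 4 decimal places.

Heun: k1 = f(t_n, w_n); k2 = f(t_n + h, w_n + h·k1); w_{n+1} = w_n + (h/2)·(k1 + k2).
t=-0.600000, w=-0.530000:
  k1 = f(-0.600000, -0.530000) = 0.196100
  k2 = f(-0.360000, -0.482936) = 0.178686
  w ← -0.530000 + (0.24/2)·(0.196100 + 0.178686) = -0.485026
t=-0.360000, w=-0.485026:
  k1 = f(-0.360000, -0.485026) = 0.179459
  k2 = f(-0.120000, -0.441955) = 0.163523
  w ← -0.485026 + (0.24/2)·(0.179459 + 0.163523) = -0.443868
w(-0.12) ≈ -0.4439

-0.4439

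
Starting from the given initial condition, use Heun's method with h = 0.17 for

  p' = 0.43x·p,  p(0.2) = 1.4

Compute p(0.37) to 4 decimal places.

Heun: k1 = f(x_n, p_n); k2 = f(x_n + h, p_n + h·k1); p_{n+1} = p_n + (h/2)·(k1 + k2).
x=0.200000, p=1.400000:
  k1 = f(0.200000, 1.400000) = 0.120400
  k2 = f(0.370000, 1.420468) = 0.225996
  p ← 1.400000 + (0.17/2)·(0.120400 + 0.225996) = 1.429444
p(0.37) ≈ 1.4294

1.4294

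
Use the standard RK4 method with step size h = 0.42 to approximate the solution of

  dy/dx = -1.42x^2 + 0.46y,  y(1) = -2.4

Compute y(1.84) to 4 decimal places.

RK4: k1 = f(x_n, y_n); k2 = f(x_n + h/2, y_n + (h/2)·k1); k3 = f(x_n + h/2, y_n + (h/2)·k2); k4 = f(x_n + h, y_n + h·k3); y_{n+1} = y_n + (h/6)·(k1 + 2k2 + 2k3 + k4).
x=1.000000, y=-2.400000:
  k1 = f(1.000000, -2.400000) = -2.524000
  k2 = f(1.210000, -2.930040) = -3.426840
  k3 = f(1.210000, -3.119636) = -3.514055
  k4 = f(1.420000, -3.875903) = -4.646203
  y ← -2.400000 + (0.42/6)·(k1 + 2k2 + 2k3 + k4) = -3.873640
x=1.420000, y=-3.873640:
  k1 = f(1.420000, -3.873640) = -4.645162
  k2 = f(1.630000, -4.849124) = -6.003395
  k3 = f(1.630000, -5.134352) = -6.134600
  k4 = f(1.840000, -6.450172) = -7.774631
  y ← -3.873640 + (0.42/6)·(k1 + 2k2 + 2k3 + k4) = -6.442344
y(1.84) ≈ -6.4423

-6.4423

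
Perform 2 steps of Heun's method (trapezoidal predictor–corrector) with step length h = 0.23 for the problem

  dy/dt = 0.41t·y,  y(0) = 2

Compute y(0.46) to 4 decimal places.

2.0884

Heun: k1 = f(t_n, y_n); k2 = f(t_n + h, y_n + h·k1); y_{n+1} = y_n + (h/2)·(k1 + k2).
t=0.000000, y=2.000000:
  k1 = f(0.000000, 2.000000) = 0.000000
  k2 = f(0.230000, 2.000000) = 0.188600
  y ← 2.000000 + (0.23/2)·(0.000000 + 0.188600) = 2.021689
t=0.230000, y=2.021689:
  k1 = f(0.230000, 2.021689) = 0.190645
  k2 = f(0.460000, 2.065537) = 0.389560
  y ← 2.021689 + (0.23/2)·(0.190645 + 0.389560) = 2.088413
y(0.46) ≈ 2.0884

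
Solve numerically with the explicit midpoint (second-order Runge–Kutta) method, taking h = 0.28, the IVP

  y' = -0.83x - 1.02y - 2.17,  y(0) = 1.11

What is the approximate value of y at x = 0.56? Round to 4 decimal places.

-0.3940

Midpoint: k1 = f(x_n, y_n); k2 = f(x_n + h/2, y_n + (h/2)·k1); y_{n+1} = y_n + h·k2.
x=0.000000, y=1.110000:
  k1 = f(0.000000, 1.110000) = -3.302200
  k2 = f(0.140000, 0.647692) = -2.946846
  y ← 1.110000 + 0.28·(-2.946846) = 0.284883
x=0.280000, y=0.284883:
  k1 = f(0.280000, 0.284883) = -2.692981
  k2 = f(0.420000, -0.092134) = -2.424623
  y ← 0.284883 + 0.28·(-2.424623) = -0.394011
y(0.56) ≈ -0.3940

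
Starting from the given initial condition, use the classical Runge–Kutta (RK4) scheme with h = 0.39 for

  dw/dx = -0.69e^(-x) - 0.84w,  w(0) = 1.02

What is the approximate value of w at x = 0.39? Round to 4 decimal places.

RK4: k1 = f(x_n, w_n); k2 = f(x_n + h/2, w_n + (h/2)·k1); k3 = f(x_n + h/2, w_n + (h/2)·k2); k4 = f(x_n + h, w_n + h·k3); w_{n+1} = w_n + (h/6)·(k1 + 2k2 + 2k3 + k4).
x=0.000000, w=1.020000:
  k1 = f(0.000000, 1.020000) = -1.546800
  k2 = f(0.195000, 0.718374) = -1.171190
  k3 = f(0.195000, 0.791618) = -1.232715
  k4 = f(0.390000, 0.539241) = -0.920132
  w ← 1.020000 + (0.39/6)·(k1 + 2k2 + 2k3 + k4) = 0.547142
w(0.39) ≈ 0.5471

0.5471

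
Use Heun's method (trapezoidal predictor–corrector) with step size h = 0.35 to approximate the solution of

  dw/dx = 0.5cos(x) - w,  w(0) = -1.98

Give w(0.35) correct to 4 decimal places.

-1.2692

Heun: k1 = f(x_n, w_n); k2 = f(x_n + h, w_n + h·k1); w_{n+1} = w_n + (h/2)·(k1 + k2).
x=0.000000, w=-1.980000:
  k1 = f(0.000000, -1.980000) = 2.480000
  k2 = f(0.350000, -1.112000) = 1.581686
  w ← -1.980000 + (0.35/2)·(2.480000 + 1.581686) = -1.269205
w(0.35) ≈ -1.2692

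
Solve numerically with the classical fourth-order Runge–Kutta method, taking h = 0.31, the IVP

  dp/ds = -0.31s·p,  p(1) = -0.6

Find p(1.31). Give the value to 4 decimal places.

-0.5370

RK4: k1 = f(s_n, p_n); k2 = f(s_n + h/2, p_n + (h/2)·k1); k3 = f(s_n + h/2, p_n + (h/2)·k2); k4 = f(s_n + h, p_n + h·k3); p_{n+1} = p_n + (h/6)·(k1 + 2k2 + 2k3 + k4).
s=1.000000, p=-0.600000:
  k1 = f(1.000000, -0.600000) = 0.186000
  k2 = f(1.155000, -0.571170) = 0.204507
  k3 = f(1.155000, -0.568301) = 0.203480
  k4 = f(1.310000, -0.536921) = 0.218044
  p ← -0.600000 + (0.31/6)·(k1 + 2k2 + 2k3 + k4) = -0.536966
p(1.31) ≈ -0.5370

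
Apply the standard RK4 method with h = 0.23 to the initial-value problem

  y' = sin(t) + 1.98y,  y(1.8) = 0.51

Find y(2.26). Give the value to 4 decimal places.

RK4: k1 = f(t_n, y_n); k2 = f(t_n + h/2, y_n + (h/2)·k1); k3 = f(t_n + h/2, y_n + (h/2)·k2); k4 = f(t_n + h, y_n + h·k3); y_{n+1} = y_n + (h/6)·(k1 + 2k2 + 2k3 + k4).
t=1.800000, y=0.510000:
  k1 = f(1.800000, 0.510000) = 1.983648
  k2 = f(1.915000, 0.738119) = 2.402821
  k3 = f(1.915000, 0.786324) = 2.498267
  k4 = f(2.030000, 1.084601) = 3.043916
  y ← 0.510000 + (0.23/6)·(k1 + 2k2 + 2k3 + k4) = 1.078473
t=2.030000, y=1.078473:
  k1 = f(2.030000, 1.078473) = 3.031783
  k2 = f(2.145000, 1.427128) = 3.665339
  k3 = f(2.145000, 1.499987) = 3.809600
  k4 = f(2.260000, 1.954681) = 4.642022
  y ← 1.078473 + (0.23/6)·(k1 + 2k2 + 2k3 + k4) = 1.945715
y(2.26) ≈ 1.9457

1.9457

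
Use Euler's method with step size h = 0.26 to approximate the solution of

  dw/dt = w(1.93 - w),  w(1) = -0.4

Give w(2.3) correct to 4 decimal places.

Euler: w_{n+1} = w_n + h·f(t_n, w_n).
t=1.000000, w=-0.400000: f=-0.932000 → w ← -0.400000 + 0.26·(-0.932000) = -0.642320
t=1.260000, w=-0.642320: f=-1.652253 → w ← -0.642320 + 0.26·(-1.652253) = -1.071906
t=1.520000, w=-1.071906: f=-3.217760 → w ← -1.071906 + 0.26·(-3.217760) = -1.908523
t=1.780000, w=-1.908523: f=-7.325911 → w ← -1.908523 + 0.26·(-7.325911) = -3.813260
t=2.040000, w=-3.813260: f=-21.900543 → w ← -3.813260 + 0.26·(-21.900543) = -9.507401
w(2.3) ≈ -9.5074

-9.5074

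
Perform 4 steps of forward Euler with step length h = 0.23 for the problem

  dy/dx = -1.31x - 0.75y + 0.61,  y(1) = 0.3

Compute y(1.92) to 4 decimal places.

-0.7251

Euler: y_{n+1} = y_n + h·f(x_n, y_n).
x=1.000000, y=0.300000: f=-0.925000 → y ← 0.300000 + 0.23·(-0.925000) = 0.087250
x=1.230000, y=0.087250: f=-1.066737 → y ← 0.087250 + 0.23·(-1.066737) = -0.158100
x=1.460000, y=-0.158100: f=-1.184025 → y ← -0.158100 + 0.23·(-1.184025) = -0.430425
x=1.690000, y=-0.430425: f=-1.281081 → y ← -0.430425 + 0.23·(-1.281081) = -0.725074
y(1.92) ≈ -0.7251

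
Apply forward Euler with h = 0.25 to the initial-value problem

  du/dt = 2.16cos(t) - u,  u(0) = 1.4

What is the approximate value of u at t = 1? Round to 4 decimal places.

Euler: u_{n+1} = u_n + h·f(t_n, u_n).
t=0.000000, u=1.400000: f=0.760000 → u ← 1.400000 + 0.25·0.760000 = 1.590000
t=0.250000, u=1.590000: f=0.502851 → u ← 1.590000 + 0.25·0.502851 = 1.715713
t=0.500000, u=1.715713: f=0.179866 → u ← 1.715713 + 0.25·0.179866 = 1.760679
t=0.750000, u=1.760679: f=-0.180231 → u ← 1.760679 + 0.25·(-0.180231) = 1.715621
u(1) ≈ 1.7156

1.7156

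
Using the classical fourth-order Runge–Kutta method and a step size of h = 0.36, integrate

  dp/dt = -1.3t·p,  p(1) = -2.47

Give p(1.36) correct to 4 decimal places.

-1.4226

RK4: k1 = f(t_n, p_n); k2 = f(t_n + h/2, p_n + (h/2)·k1); k3 = f(t_n + h/2, p_n + (h/2)·k2); k4 = f(t_n + h, p_n + h·k3); p_{n+1} = p_n + (h/6)·(k1 + 2k2 + 2k3 + k4).
t=1.000000, p=-2.470000:
  k1 = f(1.000000, -2.470000) = 3.211000
  k2 = f(1.180000, -1.892020) = 2.902359
  k3 = f(1.180000, -1.947575) = 2.987581
  k4 = f(1.360000, -1.394471) = 2.465425
  p ← -2.470000 + (0.36/6)·(k1 + 2k2 + 2k3 + k4) = -1.422622
p(1.36) ≈ -1.4226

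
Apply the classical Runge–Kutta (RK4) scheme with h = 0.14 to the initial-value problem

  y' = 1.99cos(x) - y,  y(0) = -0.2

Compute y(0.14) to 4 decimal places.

RK4: k1 = f(x_n, y_n); k2 = f(x_n + h/2, y_n + (h/2)·k1); k3 = f(x_n + h/2, y_n + (h/2)·k2); k4 = f(x_n + h, y_n + h·k3); y_{n+1} = y_n + (h/6)·(k1 + 2k2 + 2k3 + k4).
x=0.000000, y=-0.200000:
  k1 = f(0.000000, -0.200000) = 2.190000
  k2 = f(0.070000, -0.046700) = 2.031826
  k3 = f(0.070000, -0.057772) = 2.042899
  k4 = f(0.140000, 0.086006) = 1.884524
  y ← -0.200000 + (0.14/6)·(k1 + 2k2 + 2k3 + k4) = 0.085226
y(0.14) ≈ 0.0852

0.0852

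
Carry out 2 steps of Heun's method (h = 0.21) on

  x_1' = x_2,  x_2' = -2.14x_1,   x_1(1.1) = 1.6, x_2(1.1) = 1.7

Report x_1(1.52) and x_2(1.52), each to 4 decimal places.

1.9819, 0.0127

Heun on (x_1,x_2): k1 = f(s_n, state_n); k2 = f(s_n + h, state_n + h·k1); state_{n+1} = state_n + (h/2)·(k1 + k2).
1.100000: (1.600000, 1.700000)
  k1 = (1.700000, -3.424000)
  predictor → (1.957000, 0.980960)
  k2 = (0.980960, -4.187980)
  → (1.881501, 0.900742)
1.310000: (1.881501, 0.900742)
  k1 = (0.900742, -4.026412)
  predictor → (2.070657, 0.055196)
  k2 = (0.055196, -4.431205)
  → (1.981874, 0.012692)
(x_1(1.52), x_2(1.52)) ≈ (1.9819, 0.0127)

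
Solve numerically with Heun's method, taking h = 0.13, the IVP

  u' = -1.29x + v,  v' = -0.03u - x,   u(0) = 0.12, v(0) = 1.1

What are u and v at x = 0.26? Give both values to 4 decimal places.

Heun on (u,v): k1 = f(x_n, state_n); k2 = f(x_n + h, state_n + h·k1); state_{n+1} = state_n + (h/2)·(k1 + k2).
0.000000: (0.120000, 1.100000)
  k1 = (1.100000, -0.003600)
  predictor → (0.263000, 1.099532)
  k2 = (0.931832, -0.137890)
  → (0.252069, 1.090803)
0.130000: (0.252069, 1.090803)
  k1 = (0.923103, -0.137562)
  predictor → (0.372072, 1.072920)
  k2 = (0.737520, -0.271162)
  → (0.360010, 1.064236)
(u(0.26), v(0.26)) ≈ (0.3600, 1.0642)

0.3600, 1.0642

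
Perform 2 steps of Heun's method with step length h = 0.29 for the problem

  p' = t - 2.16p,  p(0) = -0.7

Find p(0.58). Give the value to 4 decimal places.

-0.1035

Heun: k1 = f(t_n, p_n); k2 = f(t_n + h, p_n + h·k1); p_{n+1} = p_n + (h/2)·(k1 + k2).
t=0.000000, p=-0.700000:
  k1 = f(0.000000, -0.700000) = 1.512000
  k2 = f(0.290000, -0.261520) = 0.854883
  p ← -0.700000 + (0.29/2)·(1.512000 + 0.854883) = -0.356802
t=0.290000, p=-0.356802:
  k1 = f(0.290000, -0.356802) = 1.060692
  k2 = f(0.580000, -0.049201) = 0.686275
  p ← -0.356802 + (0.29/2)·(1.060692 + 0.686275) = -0.103492
p(0.58) ≈ -0.1035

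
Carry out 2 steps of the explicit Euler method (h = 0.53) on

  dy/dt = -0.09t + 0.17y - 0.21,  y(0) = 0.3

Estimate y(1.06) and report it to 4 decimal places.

Euler: y_{n+1} = y_n + h·f(t_n, y_n).
t=0.000000, y=0.300000: f=-0.159000 → y ← 0.300000 + 0.53·(-0.159000) = 0.215730
t=0.530000, y=0.215730: f=-0.221026 → y ← 0.215730 + 0.53·(-0.221026) = 0.098586
y(1.06) ≈ 0.0986

0.0986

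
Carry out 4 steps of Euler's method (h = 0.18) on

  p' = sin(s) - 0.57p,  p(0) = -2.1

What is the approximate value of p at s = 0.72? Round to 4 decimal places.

-1.1866

Euler: p_{n+1} = p_n + h·f(s_n, p_n).
s=0.000000, p=-2.100000: f=1.197000 → p ← -2.100000 + 0.18·1.197000 = -1.884540
s=0.180000, p=-1.884540: f=1.253217 → p ← -1.884540 + 0.18·1.253217 = -1.658961
s=0.360000, p=-1.658961: f=1.297882 → p ← -1.658961 + 0.18·1.297882 = -1.425342
s=0.540000, p=-1.425342: f=1.326581 → p ← -1.425342 + 0.18·1.326581 = -1.186558
p(0.72) ≈ -1.1866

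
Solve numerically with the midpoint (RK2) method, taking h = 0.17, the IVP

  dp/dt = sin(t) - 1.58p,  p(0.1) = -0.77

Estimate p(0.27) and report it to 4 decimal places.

-0.5620

Midpoint: k1 = f(t_n, p_n); k2 = f(t_n + h/2, p_n + (h/2)·k1); p_{n+1} = p_n + h·k2.
t=0.100000, p=-0.770000:
  k1 = f(0.100000, -0.770000) = 1.316433
  k2 = f(0.185000, -0.658103) = 1.223750
  p ← -0.770000 + 0.17·1.223750 = -0.561963
p(0.27) ≈ -0.5620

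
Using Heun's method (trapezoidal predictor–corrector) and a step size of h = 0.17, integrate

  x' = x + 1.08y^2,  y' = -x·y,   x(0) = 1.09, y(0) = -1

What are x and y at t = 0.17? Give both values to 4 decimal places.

Heun on (x,y): k1 = f(t_n, state_n); k2 = f(t_n + h, state_n + h·k1); state_{n+1} = state_n + (h/2)·(k1 + k2).
0.000000: (1.090000, -1.000000)
  k1 = (2.170000, 1.090000)
  predictor → (1.458900, -0.814700)
  k2 = (2.175735, 1.188566)
  → (1.459387, -0.806322)
(x(0.17), y(0.17)) ≈ (1.4594, -0.8063)

1.4594, -0.8063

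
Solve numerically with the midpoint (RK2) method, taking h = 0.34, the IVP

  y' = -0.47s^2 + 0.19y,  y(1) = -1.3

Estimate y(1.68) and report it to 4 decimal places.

-2.0916

Midpoint: k1 = f(s_n, y_n); k2 = f(s_n + h/2, y_n + (h/2)·k1); y_{n+1} = y_n + h·k2.
s=1.000000, y=-1.300000:
  k1 = f(1.000000, -1.300000) = -0.717000
  k2 = f(1.170000, -1.421890) = -0.913542
  y ← -1.300000 + 0.34·(-0.913542) = -1.610604
s=1.340000, y=-1.610604:
  k1 = f(1.340000, -1.610604) = -1.149947
  k2 = f(1.510000, -1.806095) = -1.414805
  y ← -1.610604 + 0.34·(-1.414805) = -2.091638
y(1.68) ≈ -2.0916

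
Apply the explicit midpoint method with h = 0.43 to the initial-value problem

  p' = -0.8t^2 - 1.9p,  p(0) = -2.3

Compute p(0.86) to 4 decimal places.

Midpoint: k1 = f(t_n, p_n); k2 = f(t_n + h/2, p_n + (h/2)·k1); p_{n+1} = p_n + h·k2.
t=0.000000, p=-2.300000:
  k1 = f(0.000000, -2.300000) = 4.370000
  k2 = f(0.215000, -1.360450) = 2.547875
  p ← -2.300000 + 0.43·2.547875 = -1.204414
t=0.430000, p=-1.204414:
  k1 = f(0.430000, -1.204414) = 2.140466
  k2 = f(0.645000, -0.744214) = 1.081186
  p ← -1.204414 + 0.43·1.081186 = -0.739504
p(0.86) ≈ -0.7395

-0.7395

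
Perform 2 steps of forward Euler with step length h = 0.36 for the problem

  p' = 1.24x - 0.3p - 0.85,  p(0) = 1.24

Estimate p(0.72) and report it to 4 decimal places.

0.5684

Euler: p_{n+1} = p_n + h·f(x_n, p_n).
x=0.000000, p=1.240000: f=-1.222000 → p ← 1.240000 + 0.36·(-1.222000) = 0.800080
x=0.360000, p=0.800080: f=-0.643624 → p ← 0.800080 + 0.36·(-0.643624) = 0.568375
p(0.72) ≈ 0.5684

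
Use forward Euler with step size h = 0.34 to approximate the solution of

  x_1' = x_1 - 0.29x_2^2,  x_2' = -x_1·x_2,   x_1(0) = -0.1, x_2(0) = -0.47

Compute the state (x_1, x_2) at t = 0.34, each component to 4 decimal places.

-0.1558, -0.4860

Euler on (x_1,x_2): x_1_{n+1} = x_1_n + h·x_1', x_2_{n+1} = x_2_n + h·x_2'.
0.000000: (-0.100000, -0.470000); f=(-0.164061, -0.047000) → (-0.155781, -0.485980)
(x_1(0.34), x_2(0.34)) ≈ (-0.1558, -0.4860)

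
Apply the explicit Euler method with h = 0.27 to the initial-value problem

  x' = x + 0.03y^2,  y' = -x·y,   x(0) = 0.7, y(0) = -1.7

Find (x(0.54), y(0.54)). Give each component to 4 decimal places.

Euler on (x,y): x_{n+1} = x_n + h·x', y_{n+1} = y_n + h·y'.
0.000000: (0.700000, -1.700000); f=(0.786700, 1.190000) → (0.912409, -1.378700)
0.270000: (0.912409, -1.378700); f=(0.969433, 1.257938) → (1.174156, -1.039057)
(x(0.54), y(0.54)) ≈ (1.1742, -1.0391)

1.1742, -1.0391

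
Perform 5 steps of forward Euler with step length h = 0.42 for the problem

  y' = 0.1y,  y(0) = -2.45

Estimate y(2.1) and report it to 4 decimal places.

-3.0096

Euler: y_{n+1} = y_n + h·f(t_n, y_n).
t=0.000000, y=-2.450000: f=-0.245000 → y ← -2.450000 + 0.42·(-0.245000) = -2.552900
t=0.420000, y=-2.552900: f=-0.255290 → y ← -2.552900 + 0.42·(-0.255290) = -2.660122
t=0.840000, y=-2.660122: f=-0.266012 → y ← -2.660122 + 0.42·(-0.266012) = -2.771847
t=1.260000, y=-2.771847: f=-0.277185 → y ← -2.771847 + 0.42·(-0.277185) = -2.888264
t=1.680000, y=-2.888264: f=-0.288826 → y ← -2.888264 + 0.42·(-0.288826) = -3.009572
y(2.1) ≈ -3.0096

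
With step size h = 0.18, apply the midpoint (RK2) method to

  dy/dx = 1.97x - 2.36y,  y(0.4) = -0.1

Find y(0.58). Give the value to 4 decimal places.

0.0771

Midpoint: k1 = f(x_n, y_n); k2 = f(x_n + h/2, y_n + (h/2)·k1); y_{n+1} = y_n + h·k2.
x=0.400000, y=-0.100000:
  k1 = f(0.400000, -0.100000) = 1.024000
  k2 = f(0.490000, -0.007840) = 0.983802
  y ← -0.100000 + 0.18·0.983802 = 0.077084
y(0.58) ≈ 0.0771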